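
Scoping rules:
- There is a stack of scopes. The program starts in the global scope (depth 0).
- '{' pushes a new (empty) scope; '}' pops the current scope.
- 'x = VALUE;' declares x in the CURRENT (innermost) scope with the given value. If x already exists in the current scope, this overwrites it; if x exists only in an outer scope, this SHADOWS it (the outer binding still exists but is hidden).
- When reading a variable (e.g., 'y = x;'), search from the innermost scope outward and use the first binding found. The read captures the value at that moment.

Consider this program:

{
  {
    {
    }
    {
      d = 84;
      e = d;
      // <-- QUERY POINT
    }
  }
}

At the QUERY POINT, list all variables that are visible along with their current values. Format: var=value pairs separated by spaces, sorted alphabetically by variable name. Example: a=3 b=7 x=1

Answer: d=84 e=84

Derivation:
Step 1: enter scope (depth=1)
Step 2: enter scope (depth=2)
Step 3: enter scope (depth=3)
Step 4: exit scope (depth=2)
Step 5: enter scope (depth=3)
Step 6: declare d=84 at depth 3
Step 7: declare e=(read d)=84 at depth 3
Visible at query point: d=84 e=84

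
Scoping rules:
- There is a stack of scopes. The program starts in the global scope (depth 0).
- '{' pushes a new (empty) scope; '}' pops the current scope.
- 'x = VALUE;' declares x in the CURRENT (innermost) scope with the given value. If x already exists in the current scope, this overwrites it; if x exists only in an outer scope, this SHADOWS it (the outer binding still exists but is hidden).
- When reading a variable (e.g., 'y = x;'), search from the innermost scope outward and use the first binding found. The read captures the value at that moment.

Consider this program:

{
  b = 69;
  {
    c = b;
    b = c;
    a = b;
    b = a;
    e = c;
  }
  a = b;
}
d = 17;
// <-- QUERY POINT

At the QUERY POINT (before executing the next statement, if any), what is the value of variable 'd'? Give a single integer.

Answer: 17

Derivation:
Step 1: enter scope (depth=1)
Step 2: declare b=69 at depth 1
Step 3: enter scope (depth=2)
Step 4: declare c=(read b)=69 at depth 2
Step 5: declare b=(read c)=69 at depth 2
Step 6: declare a=(read b)=69 at depth 2
Step 7: declare b=(read a)=69 at depth 2
Step 8: declare e=(read c)=69 at depth 2
Step 9: exit scope (depth=1)
Step 10: declare a=(read b)=69 at depth 1
Step 11: exit scope (depth=0)
Step 12: declare d=17 at depth 0
Visible at query point: d=17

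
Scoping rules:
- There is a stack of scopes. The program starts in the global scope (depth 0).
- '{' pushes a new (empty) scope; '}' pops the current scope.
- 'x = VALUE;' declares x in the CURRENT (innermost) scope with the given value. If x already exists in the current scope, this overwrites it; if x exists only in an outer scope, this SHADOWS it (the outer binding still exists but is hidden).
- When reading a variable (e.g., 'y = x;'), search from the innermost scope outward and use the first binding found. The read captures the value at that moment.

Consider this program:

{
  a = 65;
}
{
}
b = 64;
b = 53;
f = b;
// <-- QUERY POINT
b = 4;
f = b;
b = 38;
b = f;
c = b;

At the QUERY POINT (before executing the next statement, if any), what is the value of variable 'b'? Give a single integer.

Step 1: enter scope (depth=1)
Step 2: declare a=65 at depth 1
Step 3: exit scope (depth=0)
Step 4: enter scope (depth=1)
Step 5: exit scope (depth=0)
Step 6: declare b=64 at depth 0
Step 7: declare b=53 at depth 0
Step 8: declare f=(read b)=53 at depth 0
Visible at query point: b=53 f=53

Answer: 53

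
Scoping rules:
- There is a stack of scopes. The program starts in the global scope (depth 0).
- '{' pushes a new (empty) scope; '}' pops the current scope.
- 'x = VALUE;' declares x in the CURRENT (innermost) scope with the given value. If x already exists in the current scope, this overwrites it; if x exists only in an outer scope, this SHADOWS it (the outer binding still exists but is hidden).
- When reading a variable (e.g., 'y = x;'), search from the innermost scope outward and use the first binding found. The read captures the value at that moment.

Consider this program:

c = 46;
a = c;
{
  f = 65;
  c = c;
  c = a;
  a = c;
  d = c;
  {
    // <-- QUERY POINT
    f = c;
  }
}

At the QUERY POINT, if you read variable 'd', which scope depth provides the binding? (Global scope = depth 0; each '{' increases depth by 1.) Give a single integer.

Answer: 1

Derivation:
Step 1: declare c=46 at depth 0
Step 2: declare a=(read c)=46 at depth 0
Step 3: enter scope (depth=1)
Step 4: declare f=65 at depth 1
Step 5: declare c=(read c)=46 at depth 1
Step 6: declare c=(read a)=46 at depth 1
Step 7: declare a=(read c)=46 at depth 1
Step 8: declare d=(read c)=46 at depth 1
Step 9: enter scope (depth=2)
Visible at query point: a=46 c=46 d=46 f=65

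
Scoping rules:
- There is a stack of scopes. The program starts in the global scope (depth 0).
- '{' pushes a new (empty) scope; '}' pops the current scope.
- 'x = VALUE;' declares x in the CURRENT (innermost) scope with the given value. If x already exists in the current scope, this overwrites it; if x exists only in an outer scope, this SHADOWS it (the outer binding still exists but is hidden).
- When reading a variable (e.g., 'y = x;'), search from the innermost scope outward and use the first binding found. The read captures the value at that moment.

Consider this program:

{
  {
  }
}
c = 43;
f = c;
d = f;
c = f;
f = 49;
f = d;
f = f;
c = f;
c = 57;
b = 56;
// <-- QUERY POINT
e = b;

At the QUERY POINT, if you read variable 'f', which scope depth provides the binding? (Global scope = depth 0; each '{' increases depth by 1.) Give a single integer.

Step 1: enter scope (depth=1)
Step 2: enter scope (depth=2)
Step 3: exit scope (depth=1)
Step 4: exit scope (depth=0)
Step 5: declare c=43 at depth 0
Step 6: declare f=(read c)=43 at depth 0
Step 7: declare d=(read f)=43 at depth 0
Step 8: declare c=(read f)=43 at depth 0
Step 9: declare f=49 at depth 0
Step 10: declare f=(read d)=43 at depth 0
Step 11: declare f=(read f)=43 at depth 0
Step 12: declare c=(read f)=43 at depth 0
Step 13: declare c=57 at depth 0
Step 14: declare b=56 at depth 0
Visible at query point: b=56 c=57 d=43 f=43

Answer: 0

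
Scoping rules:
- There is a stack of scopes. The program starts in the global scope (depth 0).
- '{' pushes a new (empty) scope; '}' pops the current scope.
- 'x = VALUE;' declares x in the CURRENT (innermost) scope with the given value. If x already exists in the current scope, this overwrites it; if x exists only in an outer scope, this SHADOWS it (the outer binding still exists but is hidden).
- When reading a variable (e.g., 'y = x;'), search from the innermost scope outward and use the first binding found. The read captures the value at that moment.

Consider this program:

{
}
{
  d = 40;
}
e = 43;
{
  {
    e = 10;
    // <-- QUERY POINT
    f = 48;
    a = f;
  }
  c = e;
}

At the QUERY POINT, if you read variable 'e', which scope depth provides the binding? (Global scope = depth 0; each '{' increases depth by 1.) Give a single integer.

Step 1: enter scope (depth=1)
Step 2: exit scope (depth=0)
Step 3: enter scope (depth=1)
Step 4: declare d=40 at depth 1
Step 5: exit scope (depth=0)
Step 6: declare e=43 at depth 0
Step 7: enter scope (depth=1)
Step 8: enter scope (depth=2)
Step 9: declare e=10 at depth 2
Visible at query point: e=10

Answer: 2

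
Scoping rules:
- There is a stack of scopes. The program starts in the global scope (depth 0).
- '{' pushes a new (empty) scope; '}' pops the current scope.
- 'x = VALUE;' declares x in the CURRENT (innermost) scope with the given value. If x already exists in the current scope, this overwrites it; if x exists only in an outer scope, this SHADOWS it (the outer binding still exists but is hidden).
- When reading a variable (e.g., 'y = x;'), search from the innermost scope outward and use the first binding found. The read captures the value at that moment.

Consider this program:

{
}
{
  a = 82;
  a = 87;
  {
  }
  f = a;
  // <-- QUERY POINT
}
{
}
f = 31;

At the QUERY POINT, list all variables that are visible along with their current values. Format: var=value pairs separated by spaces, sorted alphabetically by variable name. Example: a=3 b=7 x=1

Step 1: enter scope (depth=1)
Step 2: exit scope (depth=0)
Step 3: enter scope (depth=1)
Step 4: declare a=82 at depth 1
Step 5: declare a=87 at depth 1
Step 6: enter scope (depth=2)
Step 7: exit scope (depth=1)
Step 8: declare f=(read a)=87 at depth 1
Visible at query point: a=87 f=87

Answer: a=87 f=87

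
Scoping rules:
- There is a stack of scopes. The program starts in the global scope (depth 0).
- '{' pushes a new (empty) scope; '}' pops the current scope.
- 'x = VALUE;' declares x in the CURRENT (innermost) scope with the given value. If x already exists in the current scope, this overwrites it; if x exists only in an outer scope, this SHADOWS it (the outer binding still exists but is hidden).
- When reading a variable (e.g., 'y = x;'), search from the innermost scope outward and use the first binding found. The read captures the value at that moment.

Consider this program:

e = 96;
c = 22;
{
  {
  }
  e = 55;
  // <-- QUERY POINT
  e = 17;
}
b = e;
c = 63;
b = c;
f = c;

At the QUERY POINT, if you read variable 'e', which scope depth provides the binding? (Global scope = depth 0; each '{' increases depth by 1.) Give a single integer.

Step 1: declare e=96 at depth 0
Step 2: declare c=22 at depth 0
Step 3: enter scope (depth=1)
Step 4: enter scope (depth=2)
Step 5: exit scope (depth=1)
Step 6: declare e=55 at depth 1
Visible at query point: c=22 e=55

Answer: 1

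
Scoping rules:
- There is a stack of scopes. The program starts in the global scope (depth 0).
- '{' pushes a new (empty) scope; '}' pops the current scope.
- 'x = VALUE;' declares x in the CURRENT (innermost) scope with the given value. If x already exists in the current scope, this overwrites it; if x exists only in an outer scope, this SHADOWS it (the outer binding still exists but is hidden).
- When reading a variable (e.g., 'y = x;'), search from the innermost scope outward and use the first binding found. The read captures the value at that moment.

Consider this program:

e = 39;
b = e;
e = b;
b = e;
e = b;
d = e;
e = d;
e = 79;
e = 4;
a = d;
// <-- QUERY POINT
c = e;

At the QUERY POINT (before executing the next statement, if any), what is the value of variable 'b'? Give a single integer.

Step 1: declare e=39 at depth 0
Step 2: declare b=(read e)=39 at depth 0
Step 3: declare e=(read b)=39 at depth 0
Step 4: declare b=(read e)=39 at depth 0
Step 5: declare e=(read b)=39 at depth 0
Step 6: declare d=(read e)=39 at depth 0
Step 7: declare e=(read d)=39 at depth 0
Step 8: declare e=79 at depth 0
Step 9: declare e=4 at depth 0
Step 10: declare a=(read d)=39 at depth 0
Visible at query point: a=39 b=39 d=39 e=4

Answer: 39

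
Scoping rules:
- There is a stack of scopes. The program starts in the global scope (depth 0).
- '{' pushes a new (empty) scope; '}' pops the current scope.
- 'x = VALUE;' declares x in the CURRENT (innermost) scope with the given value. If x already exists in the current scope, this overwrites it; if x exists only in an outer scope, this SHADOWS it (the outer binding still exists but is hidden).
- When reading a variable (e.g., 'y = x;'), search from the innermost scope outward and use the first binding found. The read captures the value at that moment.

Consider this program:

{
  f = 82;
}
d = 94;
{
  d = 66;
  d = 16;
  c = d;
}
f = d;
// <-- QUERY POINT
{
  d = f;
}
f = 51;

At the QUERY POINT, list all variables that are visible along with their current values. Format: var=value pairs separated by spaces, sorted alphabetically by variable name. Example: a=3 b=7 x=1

Answer: d=94 f=94

Derivation:
Step 1: enter scope (depth=1)
Step 2: declare f=82 at depth 1
Step 3: exit scope (depth=0)
Step 4: declare d=94 at depth 0
Step 5: enter scope (depth=1)
Step 6: declare d=66 at depth 1
Step 7: declare d=16 at depth 1
Step 8: declare c=(read d)=16 at depth 1
Step 9: exit scope (depth=0)
Step 10: declare f=(read d)=94 at depth 0
Visible at query point: d=94 f=94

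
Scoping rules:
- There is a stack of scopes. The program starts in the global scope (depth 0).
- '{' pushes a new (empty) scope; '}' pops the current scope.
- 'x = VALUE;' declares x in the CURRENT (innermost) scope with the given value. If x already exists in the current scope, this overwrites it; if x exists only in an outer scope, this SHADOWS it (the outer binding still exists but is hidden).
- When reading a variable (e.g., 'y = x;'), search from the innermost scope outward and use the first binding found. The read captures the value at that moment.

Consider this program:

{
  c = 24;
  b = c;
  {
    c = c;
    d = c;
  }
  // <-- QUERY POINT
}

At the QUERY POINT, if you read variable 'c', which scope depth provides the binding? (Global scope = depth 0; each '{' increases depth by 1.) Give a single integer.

Step 1: enter scope (depth=1)
Step 2: declare c=24 at depth 1
Step 3: declare b=(read c)=24 at depth 1
Step 4: enter scope (depth=2)
Step 5: declare c=(read c)=24 at depth 2
Step 6: declare d=(read c)=24 at depth 2
Step 7: exit scope (depth=1)
Visible at query point: b=24 c=24

Answer: 1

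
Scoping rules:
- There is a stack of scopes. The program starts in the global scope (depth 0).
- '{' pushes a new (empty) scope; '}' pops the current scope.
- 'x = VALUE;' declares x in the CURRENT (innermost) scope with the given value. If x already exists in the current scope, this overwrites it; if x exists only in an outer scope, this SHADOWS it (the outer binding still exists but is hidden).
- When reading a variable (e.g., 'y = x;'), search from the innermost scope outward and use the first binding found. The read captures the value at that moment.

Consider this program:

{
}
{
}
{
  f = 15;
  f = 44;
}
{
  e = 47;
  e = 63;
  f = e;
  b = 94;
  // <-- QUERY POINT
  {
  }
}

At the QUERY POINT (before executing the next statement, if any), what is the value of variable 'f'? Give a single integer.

Answer: 63

Derivation:
Step 1: enter scope (depth=1)
Step 2: exit scope (depth=0)
Step 3: enter scope (depth=1)
Step 4: exit scope (depth=0)
Step 5: enter scope (depth=1)
Step 6: declare f=15 at depth 1
Step 7: declare f=44 at depth 1
Step 8: exit scope (depth=0)
Step 9: enter scope (depth=1)
Step 10: declare e=47 at depth 1
Step 11: declare e=63 at depth 1
Step 12: declare f=(read e)=63 at depth 1
Step 13: declare b=94 at depth 1
Visible at query point: b=94 e=63 f=63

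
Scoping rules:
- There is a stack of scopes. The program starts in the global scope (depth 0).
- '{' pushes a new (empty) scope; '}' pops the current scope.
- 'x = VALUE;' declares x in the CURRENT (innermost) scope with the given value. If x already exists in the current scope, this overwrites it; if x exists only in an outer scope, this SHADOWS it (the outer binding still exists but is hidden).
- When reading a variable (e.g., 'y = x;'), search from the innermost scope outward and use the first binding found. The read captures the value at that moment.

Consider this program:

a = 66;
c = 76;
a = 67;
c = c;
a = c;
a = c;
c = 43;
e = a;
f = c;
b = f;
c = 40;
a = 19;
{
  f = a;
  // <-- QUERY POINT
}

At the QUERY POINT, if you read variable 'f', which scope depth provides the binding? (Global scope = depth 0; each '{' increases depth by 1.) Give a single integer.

Answer: 1

Derivation:
Step 1: declare a=66 at depth 0
Step 2: declare c=76 at depth 0
Step 3: declare a=67 at depth 0
Step 4: declare c=(read c)=76 at depth 0
Step 5: declare a=(read c)=76 at depth 0
Step 6: declare a=(read c)=76 at depth 0
Step 7: declare c=43 at depth 0
Step 8: declare e=(read a)=76 at depth 0
Step 9: declare f=(read c)=43 at depth 0
Step 10: declare b=(read f)=43 at depth 0
Step 11: declare c=40 at depth 0
Step 12: declare a=19 at depth 0
Step 13: enter scope (depth=1)
Step 14: declare f=(read a)=19 at depth 1
Visible at query point: a=19 b=43 c=40 e=76 f=19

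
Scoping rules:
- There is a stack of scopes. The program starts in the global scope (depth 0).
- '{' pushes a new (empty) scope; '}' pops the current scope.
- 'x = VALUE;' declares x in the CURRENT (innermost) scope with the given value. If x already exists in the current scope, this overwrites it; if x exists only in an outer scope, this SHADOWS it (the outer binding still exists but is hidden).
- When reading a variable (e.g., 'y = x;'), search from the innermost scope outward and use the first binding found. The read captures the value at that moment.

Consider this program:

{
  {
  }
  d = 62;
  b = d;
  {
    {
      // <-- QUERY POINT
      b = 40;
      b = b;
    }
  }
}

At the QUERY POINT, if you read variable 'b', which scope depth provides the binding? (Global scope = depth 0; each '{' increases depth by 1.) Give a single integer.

Step 1: enter scope (depth=1)
Step 2: enter scope (depth=2)
Step 3: exit scope (depth=1)
Step 4: declare d=62 at depth 1
Step 5: declare b=(read d)=62 at depth 1
Step 6: enter scope (depth=2)
Step 7: enter scope (depth=3)
Visible at query point: b=62 d=62

Answer: 1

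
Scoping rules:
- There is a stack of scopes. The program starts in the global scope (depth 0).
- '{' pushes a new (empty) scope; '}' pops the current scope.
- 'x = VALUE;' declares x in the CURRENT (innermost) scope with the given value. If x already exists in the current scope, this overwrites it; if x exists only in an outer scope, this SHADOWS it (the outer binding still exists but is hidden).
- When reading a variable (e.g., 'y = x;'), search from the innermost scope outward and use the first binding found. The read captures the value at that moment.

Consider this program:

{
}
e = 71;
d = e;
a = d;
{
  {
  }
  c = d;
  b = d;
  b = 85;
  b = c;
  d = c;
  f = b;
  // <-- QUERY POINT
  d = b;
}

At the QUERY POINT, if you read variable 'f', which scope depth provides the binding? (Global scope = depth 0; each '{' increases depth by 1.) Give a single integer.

Answer: 1

Derivation:
Step 1: enter scope (depth=1)
Step 2: exit scope (depth=0)
Step 3: declare e=71 at depth 0
Step 4: declare d=(read e)=71 at depth 0
Step 5: declare a=(read d)=71 at depth 0
Step 6: enter scope (depth=1)
Step 7: enter scope (depth=2)
Step 8: exit scope (depth=1)
Step 9: declare c=(read d)=71 at depth 1
Step 10: declare b=(read d)=71 at depth 1
Step 11: declare b=85 at depth 1
Step 12: declare b=(read c)=71 at depth 1
Step 13: declare d=(read c)=71 at depth 1
Step 14: declare f=(read b)=71 at depth 1
Visible at query point: a=71 b=71 c=71 d=71 e=71 f=71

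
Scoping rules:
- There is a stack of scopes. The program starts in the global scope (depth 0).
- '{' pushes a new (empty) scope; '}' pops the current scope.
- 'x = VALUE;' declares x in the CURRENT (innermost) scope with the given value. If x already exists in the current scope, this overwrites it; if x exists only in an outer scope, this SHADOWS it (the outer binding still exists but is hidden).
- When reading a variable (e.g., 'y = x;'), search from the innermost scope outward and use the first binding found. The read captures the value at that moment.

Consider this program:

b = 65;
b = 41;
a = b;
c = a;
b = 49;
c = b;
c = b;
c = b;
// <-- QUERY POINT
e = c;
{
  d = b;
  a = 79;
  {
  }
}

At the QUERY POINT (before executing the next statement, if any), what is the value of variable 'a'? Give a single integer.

Answer: 41

Derivation:
Step 1: declare b=65 at depth 0
Step 2: declare b=41 at depth 0
Step 3: declare a=(read b)=41 at depth 0
Step 4: declare c=(read a)=41 at depth 0
Step 5: declare b=49 at depth 0
Step 6: declare c=(read b)=49 at depth 0
Step 7: declare c=(read b)=49 at depth 0
Step 8: declare c=(read b)=49 at depth 0
Visible at query point: a=41 b=49 c=49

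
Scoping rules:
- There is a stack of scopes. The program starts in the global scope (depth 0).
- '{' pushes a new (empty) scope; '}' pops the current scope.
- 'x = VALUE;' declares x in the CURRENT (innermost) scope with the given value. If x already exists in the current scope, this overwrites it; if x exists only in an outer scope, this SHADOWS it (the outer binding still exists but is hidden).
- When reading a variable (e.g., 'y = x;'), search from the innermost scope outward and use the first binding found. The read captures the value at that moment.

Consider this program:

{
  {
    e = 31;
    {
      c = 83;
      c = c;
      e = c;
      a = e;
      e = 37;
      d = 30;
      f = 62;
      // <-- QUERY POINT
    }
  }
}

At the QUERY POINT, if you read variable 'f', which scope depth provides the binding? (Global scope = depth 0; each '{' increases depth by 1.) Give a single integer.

Answer: 3

Derivation:
Step 1: enter scope (depth=1)
Step 2: enter scope (depth=2)
Step 3: declare e=31 at depth 2
Step 4: enter scope (depth=3)
Step 5: declare c=83 at depth 3
Step 6: declare c=(read c)=83 at depth 3
Step 7: declare e=(read c)=83 at depth 3
Step 8: declare a=(read e)=83 at depth 3
Step 9: declare e=37 at depth 3
Step 10: declare d=30 at depth 3
Step 11: declare f=62 at depth 3
Visible at query point: a=83 c=83 d=30 e=37 f=62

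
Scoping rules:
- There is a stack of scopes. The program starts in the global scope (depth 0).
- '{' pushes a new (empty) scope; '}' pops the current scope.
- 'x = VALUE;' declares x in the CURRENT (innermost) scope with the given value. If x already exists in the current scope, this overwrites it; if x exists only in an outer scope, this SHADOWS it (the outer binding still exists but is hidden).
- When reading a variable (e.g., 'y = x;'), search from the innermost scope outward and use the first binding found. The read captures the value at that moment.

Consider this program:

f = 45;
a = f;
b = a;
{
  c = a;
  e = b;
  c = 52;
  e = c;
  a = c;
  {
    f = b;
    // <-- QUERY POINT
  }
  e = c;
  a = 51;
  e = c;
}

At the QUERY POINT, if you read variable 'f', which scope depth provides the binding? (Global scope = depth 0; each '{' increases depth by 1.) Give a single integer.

Step 1: declare f=45 at depth 0
Step 2: declare a=(read f)=45 at depth 0
Step 3: declare b=(read a)=45 at depth 0
Step 4: enter scope (depth=1)
Step 5: declare c=(read a)=45 at depth 1
Step 6: declare e=(read b)=45 at depth 1
Step 7: declare c=52 at depth 1
Step 8: declare e=(read c)=52 at depth 1
Step 9: declare a=(read c)=52 at depth 1
Step 10: enter scope (depth=2)
Step 11: declare f=(read b)=45 at depth 2
Visible at query point: a=52 b=45 c=52 e=52 f=45

Answer: 2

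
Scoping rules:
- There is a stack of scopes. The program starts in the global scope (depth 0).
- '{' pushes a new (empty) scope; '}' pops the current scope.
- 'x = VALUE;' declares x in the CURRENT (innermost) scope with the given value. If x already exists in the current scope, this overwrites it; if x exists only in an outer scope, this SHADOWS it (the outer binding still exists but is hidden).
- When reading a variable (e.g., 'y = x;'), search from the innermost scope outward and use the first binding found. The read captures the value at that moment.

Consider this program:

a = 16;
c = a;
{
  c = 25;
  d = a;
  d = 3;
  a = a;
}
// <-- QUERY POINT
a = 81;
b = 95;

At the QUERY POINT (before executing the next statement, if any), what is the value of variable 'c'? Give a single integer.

Step 1: declare a=16 at depth 0
Step 2: declare c=(read a)=16 at depth 0
Step 3: enter scope (depth=1)
Step 4: declare c=25 at depth 1
Step 5: declare d=(read a)=16 at depth 1
Step 6: declare d=3 at depth 1
Step 7: declare a=(read a)=16 at depth 1
Step 8: exit scope (depth=0)
Visible at query point: a=16 c=16

Answer: 16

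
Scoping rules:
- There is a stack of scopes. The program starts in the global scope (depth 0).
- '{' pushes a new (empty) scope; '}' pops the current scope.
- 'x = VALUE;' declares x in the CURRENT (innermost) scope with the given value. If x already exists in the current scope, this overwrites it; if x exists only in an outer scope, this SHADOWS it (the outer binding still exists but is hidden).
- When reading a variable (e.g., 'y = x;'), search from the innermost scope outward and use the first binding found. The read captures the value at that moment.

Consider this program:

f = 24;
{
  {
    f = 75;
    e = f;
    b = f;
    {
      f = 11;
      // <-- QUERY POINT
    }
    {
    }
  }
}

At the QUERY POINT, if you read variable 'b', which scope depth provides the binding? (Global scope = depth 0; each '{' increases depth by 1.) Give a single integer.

Answer: 2

Derivation:
Step 1: declare f=24 at depth 0
Step 2: enter scope (depth=1)
Step 3: enter scope (depth=2)
Step 4: declare f=75 at depth 2
Step 5: declare e=(read f)=75 at depth 2
Step 6: declare b=(read f)=75 at depth 2
Step 7: enter scope (depth=3)
Step 8: declare f=11 at depth 3
Visible at query point: b=75 e=75 f=11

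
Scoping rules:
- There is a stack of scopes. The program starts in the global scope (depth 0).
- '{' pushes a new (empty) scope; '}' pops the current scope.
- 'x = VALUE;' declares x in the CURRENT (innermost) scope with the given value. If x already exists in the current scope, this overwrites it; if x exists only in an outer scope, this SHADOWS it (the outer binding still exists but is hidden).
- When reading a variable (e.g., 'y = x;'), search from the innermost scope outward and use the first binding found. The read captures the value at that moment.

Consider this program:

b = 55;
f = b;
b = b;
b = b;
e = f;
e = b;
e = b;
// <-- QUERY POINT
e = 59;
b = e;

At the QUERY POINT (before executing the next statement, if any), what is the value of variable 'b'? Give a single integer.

Step 1: declare b=55 at depth 0
Step 2: declare f=(read b)=55 at depth 0
Step 3: declare b=(read b)=55 at depth 0
Step 4: declare b=(read b)=55 at depth 0
Step 5: declare e=(read f)=55 at depth 0
Step 6: declare e=(read b)=55 at depth 0
Step 7: declare e=(read b)=55 at depth 0
Visible at query point: b=55 e=55 f=55

Answer: 55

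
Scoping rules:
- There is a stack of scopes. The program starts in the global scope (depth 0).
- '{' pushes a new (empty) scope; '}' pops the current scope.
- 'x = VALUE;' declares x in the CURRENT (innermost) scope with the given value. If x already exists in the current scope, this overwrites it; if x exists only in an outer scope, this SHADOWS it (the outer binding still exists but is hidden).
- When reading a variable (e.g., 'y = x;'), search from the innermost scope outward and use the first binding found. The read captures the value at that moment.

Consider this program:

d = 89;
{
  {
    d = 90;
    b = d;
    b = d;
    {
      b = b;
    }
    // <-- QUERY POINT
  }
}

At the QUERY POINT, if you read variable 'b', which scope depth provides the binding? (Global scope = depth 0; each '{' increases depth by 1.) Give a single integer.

Answer: 2

Derivation:
Step 1: declare d=89 at depth 0
Step 2: enter scope (depth=1)
Step 3: enter scope (depth=2)
Step 4: declare d=90 at depth 2
Step 5: declare b=(read d)=90 at depth 2
Step 6: declare b=(read d)=90 at depth 2
Step 7: enter scope (depth=3)
Step 8: declare b=(read b)=90 at depth 3
Step 9: exit scope (depth=2)
Visible at query point: b=90 d=90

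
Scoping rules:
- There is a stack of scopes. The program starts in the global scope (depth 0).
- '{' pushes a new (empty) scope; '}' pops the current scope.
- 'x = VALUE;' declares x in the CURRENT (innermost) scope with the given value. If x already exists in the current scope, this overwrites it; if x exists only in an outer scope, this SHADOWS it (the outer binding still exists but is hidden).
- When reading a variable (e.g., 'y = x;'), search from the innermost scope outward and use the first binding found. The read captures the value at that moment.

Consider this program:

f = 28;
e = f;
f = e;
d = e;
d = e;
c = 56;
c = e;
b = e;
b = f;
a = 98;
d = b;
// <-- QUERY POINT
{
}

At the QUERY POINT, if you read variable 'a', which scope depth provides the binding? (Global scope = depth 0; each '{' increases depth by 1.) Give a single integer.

Step 1: declare f=28 at depth 0
Step 2: declare e=(read f)=28 at depth 0
Step 3: declare f=(read e)=28 at depth 0
Step 4: declare d=(read e)=28 at depth 0
Step 5: declare d=(read e)=28 at depth 0
Step 6: declare c=56 at depth 0
Step 7: declare c=(read e)=28 at depth 0
Step 8: declare b=(read e)=28 at depth 0
Step 9: declare b=(read f)=28 at depth 0
Step 10: declare a=98 at depth 0
Step 11: declare d=(read b)=28 at depth 0
Visible at query point: a=98 b=28 c=28 d=28 e=28 f=28

Answer: 0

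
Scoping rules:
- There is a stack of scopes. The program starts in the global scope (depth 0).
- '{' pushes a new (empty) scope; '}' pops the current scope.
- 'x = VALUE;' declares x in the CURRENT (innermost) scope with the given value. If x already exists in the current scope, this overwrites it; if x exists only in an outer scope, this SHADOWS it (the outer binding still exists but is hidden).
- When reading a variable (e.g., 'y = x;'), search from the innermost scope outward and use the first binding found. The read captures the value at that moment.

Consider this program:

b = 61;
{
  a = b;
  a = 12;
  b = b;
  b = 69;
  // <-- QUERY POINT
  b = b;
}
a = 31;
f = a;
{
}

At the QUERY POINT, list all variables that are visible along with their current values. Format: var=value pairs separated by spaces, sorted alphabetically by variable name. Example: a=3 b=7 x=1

Answer: a=12 b=69

Derivation:
Step 1: declare b=61 at depth 0
Step 2: enter scope (depth=1)
Step 3: declare a=(read b)=61 at depth 1
Step 4: declare a=12 at depth 1
Step 5: declare b=(read b)=61 at depth 1
Step 6: declare b=69 at depth 1
Visible at query point: a=12 b=69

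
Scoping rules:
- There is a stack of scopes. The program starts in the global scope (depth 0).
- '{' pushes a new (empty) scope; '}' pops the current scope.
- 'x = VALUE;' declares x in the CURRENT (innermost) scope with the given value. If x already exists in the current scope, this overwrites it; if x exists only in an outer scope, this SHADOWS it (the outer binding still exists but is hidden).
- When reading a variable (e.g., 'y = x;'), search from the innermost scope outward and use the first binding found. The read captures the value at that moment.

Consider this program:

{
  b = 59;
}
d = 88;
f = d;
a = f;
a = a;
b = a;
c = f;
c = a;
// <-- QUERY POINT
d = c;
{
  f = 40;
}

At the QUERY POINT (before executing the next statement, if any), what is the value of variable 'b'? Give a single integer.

Step 1: enter scope (depth=1)
Step 2: declare b=59 at depth 1
Step 3: exit scope (depth=0)
Step 4: declare d=88 at depth 0
Step 5: declare f=(read d)=88 at depth 0
Step 6: declare a=(read f)=88 at depth 0
Step 7: declare a=(read a)=88 at depth 0
Step 8: declare b=(read a)=88 at depth 0
Step 9: declare c=(read f)=88 at depth 0
Step 10: declare c=(read a)=88 at depth 0
Visible at query point: a=88 b=88 c=88 d=88 f=88

Answer: 88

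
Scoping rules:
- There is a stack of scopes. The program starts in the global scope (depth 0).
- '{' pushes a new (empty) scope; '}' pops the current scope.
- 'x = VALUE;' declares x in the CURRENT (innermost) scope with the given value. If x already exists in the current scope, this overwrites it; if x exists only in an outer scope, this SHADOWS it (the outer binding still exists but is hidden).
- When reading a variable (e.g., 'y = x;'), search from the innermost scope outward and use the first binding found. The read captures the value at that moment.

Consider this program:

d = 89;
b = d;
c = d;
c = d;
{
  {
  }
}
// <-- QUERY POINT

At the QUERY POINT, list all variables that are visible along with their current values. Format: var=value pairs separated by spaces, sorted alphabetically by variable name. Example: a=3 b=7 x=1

Step 1: declare d=89 at depth 0
Step 2: declare b=(read d)=89 at depth 0
Step 3: declare c=(read d)=89 at depth 0
Step 4: declare c=(read d)=89 at depth 0
Step 5: enter scope (depth=1)
Step 6: enter scope (depth=2)
Step 7: exit scope (depth=1)
Step 8: exit scope (depth=0)
Visible at query point: b=89 c=89 d=89

Answer: b=89 c=89 d=89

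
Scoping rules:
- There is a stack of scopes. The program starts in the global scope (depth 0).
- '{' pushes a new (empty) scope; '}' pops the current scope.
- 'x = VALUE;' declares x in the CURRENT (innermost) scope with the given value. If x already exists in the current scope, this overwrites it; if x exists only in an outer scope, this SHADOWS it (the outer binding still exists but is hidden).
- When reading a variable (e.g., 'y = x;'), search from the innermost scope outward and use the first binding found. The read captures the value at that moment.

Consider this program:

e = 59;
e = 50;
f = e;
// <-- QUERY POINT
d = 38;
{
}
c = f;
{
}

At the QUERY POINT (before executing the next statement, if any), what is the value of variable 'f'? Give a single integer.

Answer: 50

Derivation:
Step 1: declare e=59 at depth 0
Step 2: declare e=50 at depth 0
Step 3: declare f=(read e)=50 at depth 0
Visible at query point: e=50 f=50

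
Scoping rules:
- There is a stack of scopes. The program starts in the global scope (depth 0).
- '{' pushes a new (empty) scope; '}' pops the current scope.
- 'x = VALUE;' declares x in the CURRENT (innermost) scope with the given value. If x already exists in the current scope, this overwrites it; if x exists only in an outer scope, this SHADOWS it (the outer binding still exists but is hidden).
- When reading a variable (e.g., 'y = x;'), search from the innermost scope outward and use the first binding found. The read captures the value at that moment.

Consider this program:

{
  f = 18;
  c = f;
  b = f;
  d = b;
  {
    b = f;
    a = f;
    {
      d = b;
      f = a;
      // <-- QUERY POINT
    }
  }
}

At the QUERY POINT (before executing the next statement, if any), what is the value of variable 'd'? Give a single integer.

Answer: 18

Derivation:
Step 1: enter scope (depth=1)
Step 2: declare f=18 at depth 1
Step 3: declare c=(read f)=18 at depth 1
Step 4: declare b=(read f)=18 at depth 1
Step 5: declare d=(read b)=18 at depth 1
Step 6: enter scope (depth=2)
Step 7: declare b=(read f)=18 at depth 2
Step 8: declare a=(read f)=18 at depth 2
Step 9: enter scope (depth=3)
Step 10: declare d=(read b)=18 at depth 3
Step 11: declare f=(read a)=18 at depth 3
Visible at query point: a=18 b=18 c=18 d=18 f=18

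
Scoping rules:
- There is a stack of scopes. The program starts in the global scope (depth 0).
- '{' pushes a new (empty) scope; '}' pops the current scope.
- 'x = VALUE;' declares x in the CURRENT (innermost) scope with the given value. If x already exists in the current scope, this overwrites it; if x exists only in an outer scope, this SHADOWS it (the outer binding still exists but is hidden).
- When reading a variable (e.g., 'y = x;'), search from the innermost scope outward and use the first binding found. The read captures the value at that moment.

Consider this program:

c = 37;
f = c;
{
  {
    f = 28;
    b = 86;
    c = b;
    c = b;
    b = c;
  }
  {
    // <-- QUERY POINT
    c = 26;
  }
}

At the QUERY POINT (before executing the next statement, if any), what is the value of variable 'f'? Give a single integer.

Answer: 37

Derivation:
Step 1: declare c=37 at depth 0
Step 2: declare f=(read c)=37 at depth 0
Step 3: enter scope (depth=1)
Step 4: enter scope (depth=2)
Step 5: declare f=28 at depth 2
Step 6: declare b=86 at depth 2
Step 7: declare c=(read b)=86 at depth 2
Step 8: declare c=(read b)=86 at depth 2
Step 9: declare b=(read c)=86 at depth 2
Step 10: exit scope (depth=1)
Step 11: enter scope (depth=2)
Visible at query point: c=37 f=37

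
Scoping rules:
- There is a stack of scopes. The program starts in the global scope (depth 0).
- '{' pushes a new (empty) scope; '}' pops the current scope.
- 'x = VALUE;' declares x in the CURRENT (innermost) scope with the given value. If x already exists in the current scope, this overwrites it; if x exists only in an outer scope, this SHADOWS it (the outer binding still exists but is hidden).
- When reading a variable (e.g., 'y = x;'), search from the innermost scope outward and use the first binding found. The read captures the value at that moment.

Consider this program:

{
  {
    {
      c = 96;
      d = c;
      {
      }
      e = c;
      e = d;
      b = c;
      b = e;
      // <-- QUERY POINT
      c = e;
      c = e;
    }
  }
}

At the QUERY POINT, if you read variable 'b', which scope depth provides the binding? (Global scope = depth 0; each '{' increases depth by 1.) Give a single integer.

Step 1: enter scope (depth=1)
Step 2: enter scope (depth=2)
Step 3: enter scope (depth=3)
Step 4: declare c=96 at depth 3
Step 5: declare d=(read c)=96 at depth 3
Step 6: enter scope (depth=4)
Step 7: exit scope (depth=3)
Step 8: declare e=(read c)=96 at depth 3
Step 9: declare e=(read d)=96 at depth 3
Step 10: declare b=(read c)=96 at depth 3
Step 11: declare b=(read e)=96 at depth 3
Visible at query point: b=96 c=96 d=96 e=96

Answer: 3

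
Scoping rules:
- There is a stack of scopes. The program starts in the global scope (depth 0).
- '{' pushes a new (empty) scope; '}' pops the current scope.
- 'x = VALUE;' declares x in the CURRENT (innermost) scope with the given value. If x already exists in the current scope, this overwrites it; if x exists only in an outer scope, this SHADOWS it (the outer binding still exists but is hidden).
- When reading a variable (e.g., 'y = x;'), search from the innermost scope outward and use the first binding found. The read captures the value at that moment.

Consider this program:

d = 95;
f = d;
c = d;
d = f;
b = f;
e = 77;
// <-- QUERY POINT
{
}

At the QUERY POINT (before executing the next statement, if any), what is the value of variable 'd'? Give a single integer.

Answer: 95

Derivation:
Step 1: declare d=95 at depth 0
Step 2: declare f=(read d)=95 at depth 0
Step 3: declare c=(read d)=95 at depth 0
Step 4: declare d=(read f)=95 at depth 0
Step 5: declare b=(read f)=95 at depth 0
Step 6: declare e=77 at depth 0
Visible at query point: b=95 c=95 d=95 e=77 f=95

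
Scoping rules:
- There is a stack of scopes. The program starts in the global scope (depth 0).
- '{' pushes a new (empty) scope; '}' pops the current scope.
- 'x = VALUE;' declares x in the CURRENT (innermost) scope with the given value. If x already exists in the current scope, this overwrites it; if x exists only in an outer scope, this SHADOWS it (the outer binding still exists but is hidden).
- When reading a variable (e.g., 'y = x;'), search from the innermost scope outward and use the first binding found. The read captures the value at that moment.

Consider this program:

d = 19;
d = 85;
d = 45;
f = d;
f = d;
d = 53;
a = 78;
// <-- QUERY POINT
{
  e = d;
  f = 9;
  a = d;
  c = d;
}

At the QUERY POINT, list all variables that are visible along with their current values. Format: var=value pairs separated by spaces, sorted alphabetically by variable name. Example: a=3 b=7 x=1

Step 1: declare d=19 at depth 0
Step 2: declare d=85 at depth 0
Step 3: declare d=45 at depth 0
Step 4: declare f=(read d)=45 at depth 0
Step 5: declare f=(read d)=45 at depth 0
Step 6: declare d=53 at depth 0
Step 7: declare a=78 at depth 0
Visible at query point: a=78 d=53 f=45

Answer: a=78 d=53 f=45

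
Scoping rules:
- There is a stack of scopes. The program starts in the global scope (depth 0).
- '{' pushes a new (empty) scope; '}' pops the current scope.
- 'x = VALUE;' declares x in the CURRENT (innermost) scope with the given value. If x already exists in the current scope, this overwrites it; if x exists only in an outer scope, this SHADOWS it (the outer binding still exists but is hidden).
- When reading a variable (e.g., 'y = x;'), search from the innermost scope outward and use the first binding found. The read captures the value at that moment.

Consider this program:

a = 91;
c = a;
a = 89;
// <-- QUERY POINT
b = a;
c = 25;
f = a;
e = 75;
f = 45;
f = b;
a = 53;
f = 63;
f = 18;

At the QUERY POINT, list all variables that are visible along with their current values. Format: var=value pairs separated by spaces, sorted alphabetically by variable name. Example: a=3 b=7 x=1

Step 1: declare a=91 at depth 0
Step 2: declare c=(read a)=91 at depth 0
Step 3: declare a=89 at depth 0
Visible at query point: a=89 c=91

Answer: a=89 c=91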